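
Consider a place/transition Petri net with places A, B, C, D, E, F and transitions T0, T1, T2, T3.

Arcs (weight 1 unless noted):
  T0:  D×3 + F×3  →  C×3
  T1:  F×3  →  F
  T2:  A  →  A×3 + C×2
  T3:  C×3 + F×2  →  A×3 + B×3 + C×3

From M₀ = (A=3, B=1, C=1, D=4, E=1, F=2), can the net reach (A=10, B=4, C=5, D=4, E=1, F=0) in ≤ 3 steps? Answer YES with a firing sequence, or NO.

YES — reachable via ⟨T2, T2, T3⟩ (3 firings)

step 1: fire T2:  (A=3, B=1, C=1, D=4, E=1, F=2) → (A=5, B=1, C=3, D=4, E=1, F=2)
step 2: fire T2:  (A=5, B=1, C=3, D=4, E=1, F=2) → (A=7, B=1, C=5, D=4, E=1, F=2)
step 3: fire T3:  (A=7, B=1, C=5, D=4, E=1, F=2) → (A=10, B=4, C=5, D=4, E=1, F=0)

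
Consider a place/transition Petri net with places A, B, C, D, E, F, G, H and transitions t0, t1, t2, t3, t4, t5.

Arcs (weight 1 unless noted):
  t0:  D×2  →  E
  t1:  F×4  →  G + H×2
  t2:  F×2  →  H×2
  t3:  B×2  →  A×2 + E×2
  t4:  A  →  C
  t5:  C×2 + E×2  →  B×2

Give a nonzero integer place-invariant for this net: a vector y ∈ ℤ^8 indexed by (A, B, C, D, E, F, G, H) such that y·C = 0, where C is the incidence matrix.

y = (A:1, B:1, C:1, D:0, E:0, F:0, G:0, H:0)

Incidence matrix C (rows=places, cols=transitions):
       t0   t1   t2   t3   t4   t5
    A   0    0    0    2   -1    0
    B   0    0    0   -2    0    2
    C   0    0    0    0    1   -2
    D  -2    0    0    0    0    0
    E   1    0    0    2    0   -2
    F   0   -4   -2    0    0    0
    G   0    1    0    0    0    0
    H   0    2    2    0    0    0

Candidate y = [1, 1, 1, 0, 0, 0, 0, 0]; check y·C column-wise:
  col t0: 1·0 + 1·0 + 1·0 + 0·-2 + 0·1 = 0
  col t1: 1·0 + 1·0 + 1·0 + 0·-4 + 0·1 + 0·2 = 0
  col t2: 1·0 + 1·0 + 1·0 + 0·-2 + 0·2 = 0
  col t3: 1·2 + 1·-2 + 1·0 + 0·2 = 0
  col t4: 1·-1 + 1·0 + 1·1 = 0
  col t5: 1·0 + 1·2 + 1·-2 + 0·-2 = 0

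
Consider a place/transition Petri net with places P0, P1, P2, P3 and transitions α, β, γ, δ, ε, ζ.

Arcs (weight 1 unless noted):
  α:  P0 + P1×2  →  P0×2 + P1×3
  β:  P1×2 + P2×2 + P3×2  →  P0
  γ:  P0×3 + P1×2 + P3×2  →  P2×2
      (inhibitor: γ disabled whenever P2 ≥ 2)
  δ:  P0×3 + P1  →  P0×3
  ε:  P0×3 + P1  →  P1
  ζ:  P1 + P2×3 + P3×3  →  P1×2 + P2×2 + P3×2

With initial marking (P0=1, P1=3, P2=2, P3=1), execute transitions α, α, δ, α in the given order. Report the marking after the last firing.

(P0=4, P1=5, P2=2, P3=1)

step 1: fire α:  (P0=1, P1=3, P2=2, P3=1) → (P0=2, P1=4, P2=2, P3=1)
step 2: fire α:  (P0=2, P1=4, P2=2, P3=1) → (P0=3, P1=5, P2=2, P3=1)
step 3: fire δ:  (P0=3, P1=5, P2=2, P3=1) → (P0=3, P1=4, P2=2, P3=1)
step 4: fire α:  (P0=3, P1=4, P2=2, P3=1) → (P0=4, P1=5, P2=2, P3=1)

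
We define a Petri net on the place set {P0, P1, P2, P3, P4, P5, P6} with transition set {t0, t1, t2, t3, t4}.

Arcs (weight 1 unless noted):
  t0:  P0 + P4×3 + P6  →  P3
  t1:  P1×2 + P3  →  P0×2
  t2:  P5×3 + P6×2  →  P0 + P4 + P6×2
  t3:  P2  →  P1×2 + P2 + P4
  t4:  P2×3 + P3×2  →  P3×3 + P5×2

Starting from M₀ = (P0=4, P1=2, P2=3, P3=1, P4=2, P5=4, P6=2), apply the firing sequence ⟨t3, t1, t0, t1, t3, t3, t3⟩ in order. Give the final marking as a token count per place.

step 1: fire t3:  (P0=4, P1=2, P2=3, P3=1, P4=2, P5=4, P6=2) → (P0=4, P1=4, P2=3, P3=1, P4=3, P5=4, P6=2)
step 2: fire t1:  (P0=4, P1=4, P2=3, P3=1, P4=3, P5=4, P6=2) → (P0=6, P1=2, P2=3, P3=0, P4=3, P5=4, P6=2)
step 3: fire t0:  (P0=6, P1=2, P2=3, P3=0, P4=3, P5=4, P6=2) → (P0=5, P1=2, P2=3, P3=1, P4=0, P5=4, P6=1)
step 4: fire t1:  (P0=5, P1=2, P2=3, P3=1, P4=0, P5=4, P6=1) → (P0=7, P1=0, P2=3, P3=0, P4=0, P5=4, P6=1)
step 5: fire t3:  (P0=7, P1=0, P2=3, P3=0, P4=0, P5=4, P6=1) → (P0=7, P1=2, P2=3, P3=0, P4=1, P5=4, P6=1)
step 6: fire t3:  (P0=7, P1=2, P2=3, P3=0, P4=1, P5=4, P6=1) → (P0=7, P1=4, P2=3, P3=0, P4=2, P5=4, P6=1)
step 7: fire t3:  (P0=7, P1=4, P2=3, P3=0, P4=2, P5=4, P6=1) → (P0=7, P1=6, P2=3, P3=0, P4=3, P5=4, P6=1)

(P0=7, P1=6, P2=3, P3=0, P4=3, P5=4, P6=1)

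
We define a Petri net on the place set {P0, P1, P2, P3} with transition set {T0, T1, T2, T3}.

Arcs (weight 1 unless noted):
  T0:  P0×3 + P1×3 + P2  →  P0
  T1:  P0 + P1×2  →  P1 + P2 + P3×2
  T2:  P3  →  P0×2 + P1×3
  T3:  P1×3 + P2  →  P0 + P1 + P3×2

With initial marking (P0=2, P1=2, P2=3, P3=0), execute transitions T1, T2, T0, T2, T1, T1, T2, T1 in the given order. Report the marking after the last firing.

(P0=2, P1=4, P2=6, P3=5)

step 1: fire T1:  (P0=2, P1=2, P2=3, P3=0) → (P0=1, P1=1, P2=4, P3=2)
step 2: fire T2:  (P0=1, P1=1, P2=4, P3=2) → (P0=3, P1=4, P2=4, P3=1)
step 3: fire T0:  (P0=3, P1=4, P2=4, P3=1) → (P0=1, P1=1, P2=3, P3=1)
step 4: fire T2:  (P0=1, P1=1, P2=3, P3=1) → (P0=3, P1=4, P2=3, P3=0)
step 5: fire T1:  (P0=3, P1=4, P2=3, P3=0) → (P0=2, P1=3, P2=4, P3=2)
step 6: fire T1:  (P0=2, P1=3, P2=4, P3=2) → (P0=1, P1=2, P2=5, P3=4)
step 7: fire T2:  (P0=1, P1=2, P2=5, P3=4) → (P0=3, P1=5, P2=5, P3=3)
step 8: fire T1:  (P0=3, P1=5, P2=5, P3=3) → (P0=2, P1=4, P2=6, P3=5)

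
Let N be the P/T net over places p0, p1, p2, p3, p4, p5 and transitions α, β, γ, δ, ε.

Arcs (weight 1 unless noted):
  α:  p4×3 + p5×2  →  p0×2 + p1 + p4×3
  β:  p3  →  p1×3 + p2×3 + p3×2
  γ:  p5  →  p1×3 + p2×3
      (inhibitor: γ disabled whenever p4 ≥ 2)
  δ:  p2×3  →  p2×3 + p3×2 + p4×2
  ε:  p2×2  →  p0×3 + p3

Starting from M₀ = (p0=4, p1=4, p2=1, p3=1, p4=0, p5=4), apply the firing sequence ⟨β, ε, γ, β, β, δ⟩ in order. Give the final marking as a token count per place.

(p0=7, p1=16, p2=11, p3=7, p4=2, p5=3)

step 1: fire β:  (p0=4, p1=4, p2=1, p3=1, p4=0, p5=4) → (p0=4, p1=7, p2=4, p3=2, p4=0, p5=4)
step 2: fire ε:  (p0=4, p1=7, p2=4, p3=2, p4=0, p5=4) → (p0=7, p1=7, p2=2, p3=3, p4=0, p5=4)
step 3: fire γ:  (p0=7, p1=7, p2=2, p3=3, p4=0, p5=4) → (p0=7, p1=10, p2=5, p3=3, p4=0, p5=3)
step 4: fire β:  (p0=7, p1=10, p2=5, p3=3, p4=0, p5=3) → (p0=7, p1=13, p2=8, p3=4, p4=0, p5=3)
step 5: fire β:  (p0=7, p1=13, p2=8, p3=4, p4=0, p5=3) → (p0=7, p1=16, p2=11, p3=5, p4=0, p5=3)
step 6: fire δ:  (p0=7, p1=16, p2=11, p3=5, p4=0, p5=3) → (p0=7, p1=16, p2=11, p3=7, p4=2, p5=3)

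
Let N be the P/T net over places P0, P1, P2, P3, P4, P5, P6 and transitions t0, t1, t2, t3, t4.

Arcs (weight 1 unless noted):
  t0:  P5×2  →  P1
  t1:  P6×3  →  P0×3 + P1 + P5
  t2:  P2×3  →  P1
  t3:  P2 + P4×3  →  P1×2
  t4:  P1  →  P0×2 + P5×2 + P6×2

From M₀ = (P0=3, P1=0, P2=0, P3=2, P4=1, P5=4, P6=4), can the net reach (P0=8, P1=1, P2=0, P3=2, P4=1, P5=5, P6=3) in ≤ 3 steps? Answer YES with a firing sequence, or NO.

YES — reachable via ⟨t0, t1, t4⟩ (3 firings)

step 1: fire t0:  (P0=3, P1=0, P2=0, P3=2, P4=1, P5=4, P6=4) → (P0=3, P1=1, P2=0, P3=2, P4=1, P5=2, P6=4)
step 2: fire t1:  (P0=3, P1=1, P2=0, P3=2, P4=1, P5=2, P6=4) → (P0=6, P1=2, P2=0, P3=2, P4=1, P5=3, P6=1)
step 3: fire t4:  (P0=6, P1=2, P2=0, P3=2, P4=1, P5=3, P6=1) → (P0=8, P1=1, P2=0, P3=2, P4=1, P5=5, P6=3)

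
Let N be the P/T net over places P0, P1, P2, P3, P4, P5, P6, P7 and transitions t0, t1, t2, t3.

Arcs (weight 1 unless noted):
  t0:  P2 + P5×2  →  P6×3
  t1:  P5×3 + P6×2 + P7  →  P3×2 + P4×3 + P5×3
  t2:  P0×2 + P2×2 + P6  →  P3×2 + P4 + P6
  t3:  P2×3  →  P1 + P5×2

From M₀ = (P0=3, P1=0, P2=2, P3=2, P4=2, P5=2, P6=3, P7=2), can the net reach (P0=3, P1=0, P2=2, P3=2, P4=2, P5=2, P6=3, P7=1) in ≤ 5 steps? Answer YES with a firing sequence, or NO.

NO — not reachable within 5 firings

depth 0: 1 marking
depth 1: 3 markings reached so far
depth 2: 3 markings reached so far
(frontier empty at depth 2; search complete)
target is not among the 3 markings reachable within 5 steps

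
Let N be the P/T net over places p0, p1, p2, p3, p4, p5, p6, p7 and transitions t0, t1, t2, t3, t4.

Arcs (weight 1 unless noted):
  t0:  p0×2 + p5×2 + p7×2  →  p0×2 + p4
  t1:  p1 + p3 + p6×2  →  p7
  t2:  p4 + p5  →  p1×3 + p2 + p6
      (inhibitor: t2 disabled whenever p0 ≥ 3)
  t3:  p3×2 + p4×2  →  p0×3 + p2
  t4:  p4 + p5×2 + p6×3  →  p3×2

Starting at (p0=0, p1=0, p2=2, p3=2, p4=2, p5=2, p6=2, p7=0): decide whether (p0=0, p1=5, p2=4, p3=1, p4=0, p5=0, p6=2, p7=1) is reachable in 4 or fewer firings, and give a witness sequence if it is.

step 1: fire t2:  (p0=0, p1=0, p2=2, p3=2, p4=2, p5=2, p6=2, p7=0) → (p0=0, p1=3, p2=3, p3=2, p4=1, p5=1, p6=3, p7=0)
step 2: fire t1:  (p0=0, p1=3, p2=3, p3=2, p4=1, p5=1, p6=3, p7=0) → (p0=0, p1=2, p2=3, p3=1, p4=1, p5=1, p6=1, p7=1)
step 3: fire t2:  (p0=0, p1=2, p2=3, p3=1, p4=1, p5=1, p6=1, p7=1) → (p0=0, p1=5, p2=4, p3=1, p4=0, p5=0, p6=2, p7=1)

YES — reachable via ⟨t2, t1, t2⟩ (3 firings)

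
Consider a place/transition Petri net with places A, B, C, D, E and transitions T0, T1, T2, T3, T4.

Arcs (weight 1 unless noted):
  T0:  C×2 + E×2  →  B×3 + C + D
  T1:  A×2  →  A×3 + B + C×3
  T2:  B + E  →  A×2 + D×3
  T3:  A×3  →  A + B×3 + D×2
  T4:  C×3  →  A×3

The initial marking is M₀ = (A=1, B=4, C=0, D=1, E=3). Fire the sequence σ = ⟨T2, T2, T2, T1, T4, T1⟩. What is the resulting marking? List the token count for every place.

(A=12, B=3, C=3, D=10, E=0)

step 1: fire T2:  (A=1, B=4, C=0, D=1, E=3) → (A=3, B=3, C=0, D=4, E=2)
step 2: fire T2:  (A=3, B=3, C=0, D=4, E=2) → (A=5, B=2, C=0, D=7, E=1)
step 3: fire T2:  (A=5, B=2, C=0, D=7, E=1) → (A=7, B=1, C=0, D=10, E=0)
step 4: fire T1:  (A=7, B=1, C=0, D=10, E=0) → (A=8, B=2, C=3, D=10, E=0)
step 5: fire T4:  (A=8, B=2, C=3, D=10, E=0) → (A=11, B=2, C=0, D=10, E=0)
step 6: fire T1:  (A=11, B=2, C=0, D=10, E=0) → (A=12, B=3, C=3, D=10, E=0)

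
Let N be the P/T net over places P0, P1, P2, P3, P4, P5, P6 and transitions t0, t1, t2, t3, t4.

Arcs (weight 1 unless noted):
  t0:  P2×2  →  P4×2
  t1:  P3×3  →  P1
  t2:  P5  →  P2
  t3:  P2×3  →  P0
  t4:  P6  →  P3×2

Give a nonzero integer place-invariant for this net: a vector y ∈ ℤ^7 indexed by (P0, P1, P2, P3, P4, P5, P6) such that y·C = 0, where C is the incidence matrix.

y = (P0:3, P1:0, P2:1, P3:0, P4:1, P5:1, P6:0)

Incidence matrix C (rows=places, cols=transitions):
       t0   t1   t2   t3   t4
   P0   0    0    0    1    0
   P1   0    1    0    0    0
   P2  -2    0    1   -3    0
   P3   0   -3    0    0    2
   P4   2    0    0    0    0
   P5   0    0   -1    0    0
   P6   0    0    0    0   -1

Candidate y = [3, 0, 1, 0, 1, 1, 0]; check y·C column-wise:
  col t0: 3·0 + 1·-2 + 1·2 + 1·0 = 0
  col t1: 3·0 + 0·1 + 1·0 + 0·-3 + 1·0 + 1·0 = 0
  col t2: 3·0 + 1·1 + 1·0 + 1·-1 = 0
  col t3: 3·1 + 1·-3 + 1·0 + 1·0 = 0
  col t4: 3·0 + 1·0 + 0·2 + 1·0 + 1·0 + 0·-1 = 0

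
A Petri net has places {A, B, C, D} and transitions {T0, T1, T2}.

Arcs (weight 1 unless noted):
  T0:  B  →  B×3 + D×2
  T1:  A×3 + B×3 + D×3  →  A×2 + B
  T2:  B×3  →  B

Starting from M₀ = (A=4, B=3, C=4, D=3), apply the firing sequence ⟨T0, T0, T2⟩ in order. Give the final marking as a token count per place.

(A=4, B=5, C=4, D=7)

step 1: fire T0:  (A=4, B=3, C=4, D=3) → (A=4, B=5, C=4, D=5)
step 2: fire T0:  (A=4, B=5, C=4, D=5) → (A=4, B=7, C=4, D=7)
step 3: fire T2:  (A=4, B=7, C=4, D=7) → (A=4, B=5, C=4, D=7)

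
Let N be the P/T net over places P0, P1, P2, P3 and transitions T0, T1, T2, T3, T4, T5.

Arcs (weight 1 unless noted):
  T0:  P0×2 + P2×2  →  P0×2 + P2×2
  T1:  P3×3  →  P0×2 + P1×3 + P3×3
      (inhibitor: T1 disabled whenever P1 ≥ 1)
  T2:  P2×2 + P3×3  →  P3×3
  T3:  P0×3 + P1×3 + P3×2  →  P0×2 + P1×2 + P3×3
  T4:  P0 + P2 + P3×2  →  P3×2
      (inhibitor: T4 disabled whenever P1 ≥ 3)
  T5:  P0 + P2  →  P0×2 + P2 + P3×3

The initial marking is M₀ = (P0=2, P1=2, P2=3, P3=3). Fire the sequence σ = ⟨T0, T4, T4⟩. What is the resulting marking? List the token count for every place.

step 1: fire T0:  (P0=2, P1=2, P2=3, P3=3) → (P0=2, P1=2, P2=3, P3=3)
step 2: fire T4:  (P0=2, P1=2, P2=3, P3=3) → (P0=1, P1=2, P2=2, P3=3)
step 3: fire T4:  (P0=1, P1=2, P2=2, P3=3) → (P0=0, P1=2, P2=1, P3=3)

(P0=0, P1=2, P2=1, P3=3)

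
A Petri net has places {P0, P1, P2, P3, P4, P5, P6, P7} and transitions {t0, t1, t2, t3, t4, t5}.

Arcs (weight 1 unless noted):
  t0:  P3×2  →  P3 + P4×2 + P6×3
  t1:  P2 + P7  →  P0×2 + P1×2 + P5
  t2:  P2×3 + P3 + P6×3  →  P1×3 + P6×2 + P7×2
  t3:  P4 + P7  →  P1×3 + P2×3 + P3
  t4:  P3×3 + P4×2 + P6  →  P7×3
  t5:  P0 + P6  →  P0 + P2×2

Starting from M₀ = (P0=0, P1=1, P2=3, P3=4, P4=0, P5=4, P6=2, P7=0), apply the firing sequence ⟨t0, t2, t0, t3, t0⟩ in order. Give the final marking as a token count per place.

(P0=0, P1=7, P2=3, P3=1, P4=5, P5=4, P6=10, P7=1)

step 1: fire t0:  (P0=0, P1=1, P2=3, P3=4, P4=0, P5=4, P6=2, P7=0) → (P0=0, P1=1, P2=3, P3=3, P4=2, P5=4, P6=5, P7=0)
step 2: fire t2:  (P0=0, P1=1, P2=3, P3=3, P4=2, P5=4, P6=5, P7=0) → (P0=0, P1=4, P2=0, P3=2, P4=2, P5=4, P6=4, P7=2)
step 3: fire t0:  (P0=0, P1=4, P2=0, P3=2, P4=2, P5=4, P6=4, P7=2) → (P0=0, P1=4, P2=0, P3=1, P4=4, P5=4, P6=7, P7=2)
step 4: fire t3:  (P0=0, P1=4, P2=0, P3=1, P4=4, P5=4, P6=7, P7=2) → (P0=0, P1=7, P2=3, P3=2, P4=3, P5=4, P6=7, P7=1)
step 5: fire t0:  (P0=0, P1=7, P2=3, P3=2, P4=3, P5=4, P6=7, P7=1) → (P0=0, P1=7, P2=3, P3=1, P4=5, P5=4, P6=10, P7=1)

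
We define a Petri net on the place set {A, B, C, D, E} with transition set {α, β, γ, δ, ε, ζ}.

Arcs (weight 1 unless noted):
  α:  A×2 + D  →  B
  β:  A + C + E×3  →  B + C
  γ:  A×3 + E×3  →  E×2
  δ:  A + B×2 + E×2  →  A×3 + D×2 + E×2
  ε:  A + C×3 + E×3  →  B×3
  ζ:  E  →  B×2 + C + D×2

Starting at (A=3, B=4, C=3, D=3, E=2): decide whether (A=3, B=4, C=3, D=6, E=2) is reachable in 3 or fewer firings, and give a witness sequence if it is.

NO — not reachable within 3 firings

depth 0: 1 marking
depth 1: 4 markings reached so far
depth 2: 9 markings reached so far
depth 3: 15 markings reached so far
target is not among the 15 markings reachable within 3 steps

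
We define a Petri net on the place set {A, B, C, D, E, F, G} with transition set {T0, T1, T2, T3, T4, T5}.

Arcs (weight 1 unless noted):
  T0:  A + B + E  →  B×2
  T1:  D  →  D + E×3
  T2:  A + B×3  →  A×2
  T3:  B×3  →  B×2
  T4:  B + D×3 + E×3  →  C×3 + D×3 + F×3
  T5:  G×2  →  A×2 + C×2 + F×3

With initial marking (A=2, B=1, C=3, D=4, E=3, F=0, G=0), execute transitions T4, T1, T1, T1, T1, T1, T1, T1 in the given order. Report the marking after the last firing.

(A=2, B=0, C=6, D=4, E=21, F=3, G=0)

step 1: fire T4:  (A=2, B=1, C=3, D=4, E=3, F=0, G=0) → (A=2, B=0, C=6, D=4, E=0, F=3, G=0)
step 2: fire T1:  (A=2, B=0, C=6, D=4, E=0, F=3, G=0) → (A=2, B=0, C=6, D=4, E=3, F=3, G=0)
step 3: fire T1:  (A=2, B=0, C=6, D=4, E=3, F=3, G=0) → (A=2, B=0, C=6, D=4, E=6, F=3, G=0)
step 4: fire T1:  (A=2, B=0, C=6, D=4, E=6, F=3, G=0) → (A=2, B=0, C=6, D=4, E=9, F=3, G=0)
step 5: fire T1:  (A=2, B=0, C=6, D=4, E=9, F=3, G=0) → (A=2, B=0, C=6, D=4, E=12, F=3, G=0)
step 6: fire T1:  (A=2, B=0, C=6, D=4, E=12, F=3, G=0) → (A=2, B=0, C=6, D=4, E=15, F=3, G=0)
step 7: fire T1:  (A=2, B=0, C=6, D=4, E=15, F=3, G=0) → (A=2, B=0, C=6, D=4, E=18, F=3, G=0)
step 8: fire T1:  (A=2, B=0, C=6, D=4, E=18, F=3, G=0) → (A=2, B=0, C=6, D=4, E=21, F=3, G=0)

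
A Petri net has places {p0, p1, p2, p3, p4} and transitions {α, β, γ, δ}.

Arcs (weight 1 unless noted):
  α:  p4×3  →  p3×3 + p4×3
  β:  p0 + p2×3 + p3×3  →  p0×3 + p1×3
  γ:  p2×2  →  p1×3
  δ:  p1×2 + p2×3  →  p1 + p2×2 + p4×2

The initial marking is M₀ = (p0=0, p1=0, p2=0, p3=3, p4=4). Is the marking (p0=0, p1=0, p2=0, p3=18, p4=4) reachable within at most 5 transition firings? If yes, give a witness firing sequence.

YES — reachable via ⟨α, α, α, α, α⟩ (5 firings)

step 1: fire α:  (p0=0, p1=0, p2=0, p3=3, p4=4) → (p0=0, p1=0, p2=0, p3=6, p4=4)
step 2: fire α:  (p0=0, p1=0, p2=0, p3=6, p4=4) → (p0=0, p1=0, p2=0, p3=9, p4=4)
step 3: fire α:  (p0=0, p1=0, p2=0, p3=9, p4=4) → (p0=0, p1=0, p2=0, p3=12, p4=4)
step 4: fire α:  (p0=0, p1=0, p2=0, p3=12, p4=4) → (p0=0, p1=0, p2=0, p3=15, p4=4)
step 5: fire α:  (p0=0, p1=0, p2=0, p3=15, p4=4) → (p0=0, p1=0, p2=0, p3=18, p4=4)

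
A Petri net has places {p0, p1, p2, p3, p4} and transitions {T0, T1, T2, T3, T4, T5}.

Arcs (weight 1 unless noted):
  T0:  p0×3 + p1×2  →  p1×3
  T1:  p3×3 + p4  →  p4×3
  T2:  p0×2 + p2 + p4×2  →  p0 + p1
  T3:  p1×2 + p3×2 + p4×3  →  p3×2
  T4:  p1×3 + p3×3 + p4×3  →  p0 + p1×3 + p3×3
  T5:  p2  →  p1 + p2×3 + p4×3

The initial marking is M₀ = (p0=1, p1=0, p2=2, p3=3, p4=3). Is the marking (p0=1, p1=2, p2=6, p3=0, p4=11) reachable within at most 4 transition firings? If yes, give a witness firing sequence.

step 1: fire T1:  (p0=1, p1=0, p2=2, p3=3, p4=3) → (p0=1, p1=0, p2=2, p3=0, p4=5)
step 2: fire T5:  (p0=1, p1=0, p2=2, p3=0, p4=5) → (p0=1, p1=1, p2=4, p3=0, p4=8)
step 3: fire T5:  (p0=1, p1=1, p2=4, p3=0, p4=8) → (p0=1, p1=2, p2=6, p3=0, p4=11)

YES — reachable via ⟨T1, T5, T5⟩ (3 firings)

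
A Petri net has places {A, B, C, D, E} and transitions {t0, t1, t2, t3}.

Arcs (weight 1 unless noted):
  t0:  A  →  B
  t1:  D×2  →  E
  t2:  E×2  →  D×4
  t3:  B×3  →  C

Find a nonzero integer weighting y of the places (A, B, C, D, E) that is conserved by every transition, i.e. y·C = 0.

Incidence matrix C (rows=places, cols=transitions):
       t0   t1   t2   t3
    A  -1    0    0    0
    B   1    0    0   -3
    C   0    0    0    1
    D   0   -2    4    0
    E   0    1   -2    0

Candidate y = [1, 1, 3, 0, 0]; check y·C column-wise:
  col t0: 1·-1 + 1·1 + 3·0 = 0
  col t1: 1·0 + 1·0 + 3·0 + 0·-2 + 0·1 = 0
  col t2: 1·0 + 1·0 + 3·0 + 0·4 + 0·-2 = 0
  col t3: 1·0 + 1·-3 + 3·1 = 0

y = (A:1, B:1, C:3, D:0, E:0)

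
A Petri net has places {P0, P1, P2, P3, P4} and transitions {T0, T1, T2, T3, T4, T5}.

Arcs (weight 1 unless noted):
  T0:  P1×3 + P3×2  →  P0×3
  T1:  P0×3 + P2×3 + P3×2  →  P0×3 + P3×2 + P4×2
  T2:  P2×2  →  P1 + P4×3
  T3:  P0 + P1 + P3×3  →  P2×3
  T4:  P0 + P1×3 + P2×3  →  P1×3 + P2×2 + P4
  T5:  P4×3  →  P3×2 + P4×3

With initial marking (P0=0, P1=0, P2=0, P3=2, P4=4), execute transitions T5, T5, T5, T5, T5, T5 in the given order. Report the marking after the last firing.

(P0=0, P1=0, P2=0, P3=14, P4=4)

step 1: fire T5:  (P0=0, P1=0, P2=0, P3=2, P4=4) → (P0=0, P1=0, P2=0, P3=4, P4=4)
step 2: fire T5:  (P0=0, P1=0, P2=0, P3=4, P4=4) → (P0=0, P1=0, P2=0, P3=6, P4=4)
step 3: fire T5:  (P0=0, P1=0, P2=0, P3=6, P4=4) → (P0=0, P1=0, P2=0, P3=8, P4=4)
step 4: fire T5:  (P0=0, P1=0, P2=0, P3=8, P4=4) → (P0=0, P1=0, P2=0, P3=10, P4=4)
step 5: fire T5:  (P0=0, P1=0, P2=0, P3=10, P4=4) → (P0=0, P1=0, P2=0, P3=12, P4=4)
step 6: fire T5:  (P0=0, P1=0, P2=0, P3=12, P4=4) → (P0=0, P1=0, P2=0, P3=14, P4=4)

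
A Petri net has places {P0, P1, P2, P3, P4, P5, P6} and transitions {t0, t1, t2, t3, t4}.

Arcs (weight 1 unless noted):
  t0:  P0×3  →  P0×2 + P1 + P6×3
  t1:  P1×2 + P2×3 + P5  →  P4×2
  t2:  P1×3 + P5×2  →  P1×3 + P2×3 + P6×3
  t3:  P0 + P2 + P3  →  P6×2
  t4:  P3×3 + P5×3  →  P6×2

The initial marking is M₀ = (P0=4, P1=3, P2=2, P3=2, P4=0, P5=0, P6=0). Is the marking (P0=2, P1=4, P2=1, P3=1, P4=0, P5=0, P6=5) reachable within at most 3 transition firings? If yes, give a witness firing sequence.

YES — reachable via ⟨t0, t3⟩ (2 firings)

step 1: fire t0:  (P0=4, P1=3, P2=2, P3=2, P4=0, P5=0, P6=0) → (P0=3, P1=4, P2=2, P3=2, P4=0, P5=0, P6=3)
step 2: fire t3:  (P0=3, P1=4, P2=2, P3=2, P4=0, P5=0, P6=3) → (P0=2, P1=4, P2=1, P3=1, P4=0, P5=0, P6=5)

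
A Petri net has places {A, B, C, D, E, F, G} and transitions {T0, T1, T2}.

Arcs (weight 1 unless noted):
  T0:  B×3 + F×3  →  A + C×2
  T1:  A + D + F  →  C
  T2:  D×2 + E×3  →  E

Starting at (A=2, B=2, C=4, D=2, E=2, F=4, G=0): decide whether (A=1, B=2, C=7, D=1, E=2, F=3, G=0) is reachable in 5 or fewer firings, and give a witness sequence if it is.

NO — not reachable within 5 firings

depth 0: 1 marking
depth 1: 2 markings reached so far
depth 2: 3 markings reached so far
depth 3: 3 markings reached so far
(frontier empty at depth 3; search complete)
target is not among the 3 markings reachable within 5 steps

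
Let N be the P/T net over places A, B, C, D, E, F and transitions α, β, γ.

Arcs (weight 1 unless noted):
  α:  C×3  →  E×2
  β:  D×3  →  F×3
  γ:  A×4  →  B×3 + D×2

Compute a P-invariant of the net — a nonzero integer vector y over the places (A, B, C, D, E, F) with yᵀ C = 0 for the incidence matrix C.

Incidence matrix C (rows=places, cols=transitions):
        α    β    γ
    A   0    0   -4
    B   0    0    3
    C  -3    0    0
    D   0   -3    2
    E   2    0    0
    F   0    3    0

Candidate y = [3, 4, 0, 0, 0, 0]; check y·C column-wise:
  col α: 3·0 + 4·0 + 0·-3 + 0·2 = 0
  col β: 3·0 + 4·0 + 0·-3 + 0·3 = 0
  col γ: 3·-4 + 4·3 + 0·2 = 0

y = (A:3, B:4, C:0, D:0, E:0, F:0)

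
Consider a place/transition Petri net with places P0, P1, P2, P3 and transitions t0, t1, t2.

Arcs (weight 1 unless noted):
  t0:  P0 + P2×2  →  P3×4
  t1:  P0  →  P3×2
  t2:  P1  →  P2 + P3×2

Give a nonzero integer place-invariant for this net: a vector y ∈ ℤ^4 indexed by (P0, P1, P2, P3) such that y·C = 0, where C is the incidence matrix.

Incidence matrix C (rows=places, cols=transitions):
       t0   t1   t2
   P0  -1   -1    0
   P1   0    0   -1
   P2  -2    0    1
   P3   4    2    2

Candidate y = [2, 3, 1, 1]; check y·C column-wise:
  col t0: 2·-1 + 3·0 + 1·-2 + 1·4 = 0
  col t1: 2·-1 + 3·0 + 1·0 + 1·2 = 0
  col t2: 2·0 + 3·-1 + 1·1 + 1·2 = 0

y = (P0:2, P1:3, P2:1, P3:1)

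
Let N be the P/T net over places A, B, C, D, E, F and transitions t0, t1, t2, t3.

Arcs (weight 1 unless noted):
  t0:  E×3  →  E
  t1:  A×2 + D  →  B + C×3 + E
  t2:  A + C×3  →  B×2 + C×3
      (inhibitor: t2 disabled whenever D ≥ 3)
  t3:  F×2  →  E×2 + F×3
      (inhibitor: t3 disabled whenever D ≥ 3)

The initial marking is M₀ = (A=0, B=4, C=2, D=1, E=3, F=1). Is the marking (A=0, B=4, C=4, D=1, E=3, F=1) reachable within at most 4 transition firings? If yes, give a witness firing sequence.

depth 0: 1 marking
depth 1: 2 markings reached so far
depth 2: 2 markings reached so far
(frontier empty at depth 2; search complete)
target is not among the 2 markings reachable within 4 steps

NO — not reachable within 4 firings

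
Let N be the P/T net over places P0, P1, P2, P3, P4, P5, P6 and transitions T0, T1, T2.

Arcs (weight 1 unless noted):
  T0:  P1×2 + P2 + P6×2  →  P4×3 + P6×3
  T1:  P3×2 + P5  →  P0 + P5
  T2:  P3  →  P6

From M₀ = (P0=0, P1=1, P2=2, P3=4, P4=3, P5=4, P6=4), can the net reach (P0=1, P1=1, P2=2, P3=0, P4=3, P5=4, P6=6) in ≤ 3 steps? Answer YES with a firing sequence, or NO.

YES — reachable via ⟨T1, T2, T2⟩ (3 firings)

step 1: fire T1:  (P0=0, P1=1, P2=2, P3=4, P4=3, P5=4, P6=4) → (P0=1, P1=1, P2=2, P3=2, P4=3, P5=4, P6=4)
step 2: fire T2:  (P0=1, P1=1, P2=2, P3=2, P4=3, P5=4, P6=4) → (P0=1, P1=1, P2=2, P3=1, P4=3, P5=4, P6=5)
step 3: fire T2:  (P0=1, P1=1, P2=2, P3=1, P4=3, P5=4, P6=5) → (P0=1, P1=1, P2=2, P3=0, P4=3, P5=4, P6=6)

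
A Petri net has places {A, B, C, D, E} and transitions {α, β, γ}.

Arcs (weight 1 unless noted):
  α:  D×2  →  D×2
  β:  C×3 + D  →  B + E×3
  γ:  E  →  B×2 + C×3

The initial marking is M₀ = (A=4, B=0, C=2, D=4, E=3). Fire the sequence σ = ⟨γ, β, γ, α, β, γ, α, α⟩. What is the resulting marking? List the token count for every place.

(A=4, B=8, C=5, D=2, E=6)

step 1: fire γ:  (A=4, B=0, C=2, D=4, E=3) → (A=4, B=2, C=5, D=4, E=2)
step 2: fire β:  (A=4, B=2, C=5, D=4, E=2) → (A=4, B=3, C=2, D=3, E=5)
step 3: fire γ:  (A=4, B=3, C=2, D=3, E=5) → (A=4, B=5, C=5, D=3, E=4)
step 4: fire α:  (A=4, B=5, C=5, D=3, E=4) → (A=4, B=5, C=5, D=3, E=4)
step 5: fire β:  (A=4, B=5, C=5, D=3, E=4) → (A=4, B=6, C=2, D=2, E=7)
step 6: fire γ:  (A=4, B=6, C=2, D=2, E=7) → (A=4, B=8, C=5, D=2, E=6)
step 7: fire α:  (A=4, B=8, C=5, D=2, E=6) → (A=4, B=8, C=5, D=2, E=6)
step 8: fire α:  (A=4, B=8, C=5, D=2, E=6) → (A=4, B=8, C=5, D=2, E=6)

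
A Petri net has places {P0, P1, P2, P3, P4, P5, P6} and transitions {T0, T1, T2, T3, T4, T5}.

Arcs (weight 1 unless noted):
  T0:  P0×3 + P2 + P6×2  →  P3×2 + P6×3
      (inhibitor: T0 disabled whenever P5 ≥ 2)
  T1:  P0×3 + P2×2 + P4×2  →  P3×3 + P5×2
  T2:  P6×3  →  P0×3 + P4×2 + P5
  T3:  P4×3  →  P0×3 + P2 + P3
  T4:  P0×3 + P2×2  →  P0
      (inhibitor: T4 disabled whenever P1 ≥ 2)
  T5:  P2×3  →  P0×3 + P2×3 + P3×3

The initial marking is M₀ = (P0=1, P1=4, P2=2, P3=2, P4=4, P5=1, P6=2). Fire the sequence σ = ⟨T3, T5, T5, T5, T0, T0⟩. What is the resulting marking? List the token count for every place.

(P0=7, P1=4, P2=1, P3=16, P4=1, P5=1, P6=4)

step 1: fire T3:  (P0=1, P1=4, P2=2, P3=2, P4=4, P5=1, P6=2) → (P0=4, P1=4, P2=3, P3=3, P4=1, P5=1, P6=2)
step 2: fire T5:  (P0=4, P1=4, P2=3, P3=3, P4=1, P5=1, P6=2) → (P0=7, P1=4, P2=3, P3=6, P4=1, P5=1, P6=2)
step 3: fire T5:  (P0=7, P1=4, P2=3, P3=6, P4=1, P5=1, P6=2) → (P0=10, P1=4, P2=3, P3=9, P4=1, P5=1, P6=2)
step 4: fire T5:  (P0=10, P1=4, P2=3, P3=9, P4=1, P5=1, P6=2) → (P0=13, P1=4, P2=3, P3=12, P4=1, P5=1, P6=2)
step 5: fire T0:  (P0=13, P1=4, P2=3, P3=12, P4=1, P5=1, P6=2) → (P0=10, P1=4, P2=2, P3=14, P4=1, P5=1, P6=3)
step 6: fire T0:  (P0=10, P1=4, P2=2, P3=14, P4=1, P5=1, P6=3) → (P0=7, P1=4, P2=1, P3=16, P4=1, P5=1, P6=4)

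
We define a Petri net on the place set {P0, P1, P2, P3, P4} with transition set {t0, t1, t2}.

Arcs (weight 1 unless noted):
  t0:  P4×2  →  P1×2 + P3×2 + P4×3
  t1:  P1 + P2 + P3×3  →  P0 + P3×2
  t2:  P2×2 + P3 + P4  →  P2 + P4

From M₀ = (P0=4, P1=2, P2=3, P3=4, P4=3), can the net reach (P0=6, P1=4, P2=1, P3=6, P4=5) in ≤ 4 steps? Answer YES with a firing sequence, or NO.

YES — reachable via ⟨t0, t0, t1, t1⟩ (4 firings)

step 1: fire t0:  (P0=4, P1=2, P2=3, P3=4, P4=3) → (P0=4, P1=4, P2=3, P3=6, P4=4)
step 2: fire t0:  (P0=4, P1=4, P2=3, P3=6, P4=4) → (P0=4, P1=6, P2=3, P3=8, P4=5)
step 3: fire t1:  (P0=4, P1=6, P2=3, P3=8, P4=5) → (P0=5, P1=5, P2=2, P3=7, P4=5)
step 4: fire t1:  (P0=5, P1=5, P2=2, P3=7, P4=5) → (P0=6, P1=4, P2=1, P3=6, P4=5)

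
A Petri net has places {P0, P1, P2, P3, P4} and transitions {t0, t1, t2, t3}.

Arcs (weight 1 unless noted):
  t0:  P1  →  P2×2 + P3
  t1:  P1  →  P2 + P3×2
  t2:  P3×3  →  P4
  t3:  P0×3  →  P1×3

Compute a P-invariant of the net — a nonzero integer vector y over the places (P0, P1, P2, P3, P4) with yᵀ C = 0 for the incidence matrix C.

y = (P0:3, P1:3, P2:1, P3:1, P4:3)

Incidence matrix C (rows=places, cols=transitions):
       t0   t1   t2   t3
   P0   0    0    0   -3
   P1  -1   -1    0    3
   P2   2    1    0    0
   P3   1    2   -3    0
   P4   0    0    1    0

Candidate y = [3, 3, 1, 1, 3]; check y·C column-wise:
  col t0: 3·0 + 3·-1 + 1·2 + 1·1 + 3·0 = 0
  col t1: 3·0 + 3·-1 + 1·1 + 1·2 + 3·0 = 0
  col t2: 3·0 + 3·0 + 1·0 + 1·-3 + 3·1 = 0
  col t3: 3·-3 + 3·3 + 1·0 + 1·0 + 3·0 = 0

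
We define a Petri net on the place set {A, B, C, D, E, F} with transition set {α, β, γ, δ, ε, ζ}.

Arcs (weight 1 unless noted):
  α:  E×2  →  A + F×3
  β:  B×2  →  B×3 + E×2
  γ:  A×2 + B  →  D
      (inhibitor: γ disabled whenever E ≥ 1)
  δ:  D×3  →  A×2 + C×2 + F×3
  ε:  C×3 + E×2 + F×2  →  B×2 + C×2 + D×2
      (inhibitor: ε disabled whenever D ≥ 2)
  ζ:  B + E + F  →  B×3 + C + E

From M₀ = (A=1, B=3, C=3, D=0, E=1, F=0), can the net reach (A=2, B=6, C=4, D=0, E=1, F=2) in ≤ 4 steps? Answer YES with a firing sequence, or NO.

YES — reachable via ⟨β, α, ζ⟩ (3 firings)

step 1: fire β:  (A=1, B=3, C=3, D=0, E=1, F=0) → (A=1, B=4, C=3, D=0, E=3, F=0)
step 2: fire α:  (A=1, B=4, C=3, D=0, E=3, F=0) → (A=2, B=4, C=3, D=0, E=1, F=3)
step 3: fire ζ:  (A=2, B=4, C=3, D=0, E=1, F=3) → (A=2, B=6, C=4, D=0, E=1, F=2)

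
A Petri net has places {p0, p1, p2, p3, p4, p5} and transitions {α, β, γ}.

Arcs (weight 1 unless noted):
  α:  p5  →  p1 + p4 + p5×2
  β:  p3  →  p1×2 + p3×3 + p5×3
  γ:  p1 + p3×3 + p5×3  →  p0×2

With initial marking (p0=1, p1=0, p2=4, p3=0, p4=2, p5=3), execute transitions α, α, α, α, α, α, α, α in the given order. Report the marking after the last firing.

step 1: fire α:  (p0=1, p1=0, p2=4, p3=0, p4=2, p5=3) → (p0=1, p1=1, p2=4, p3=0, p4=3, p5=4)
step 2: fire α:  (p0=1, p1=1, p2=4, p3=0, p4=3, p5=4) → (p0=1, p1=2, p2=4, p3=0, p4=4, p5=5)
step 3: fire α:  (p0=1, p1=2, p2=4, p3=0, p4=4, p5=5) → (p0=1, p1=3, p2=4, p3=0, p4=5, p5=6)
step 4: fire α:  (p0=1, p1=3, p2=4, p3=0, p4=5, p5=6) → (p0=1, p1=4, p2=4, p3=0, p4=6, p5=7)
step 5: fire α:  (p0=1, p1=4, p2=4, p3=0, p4=6, p5=7) → (p0=1, p1=5, p2=4, p3=0, p4=7, p5=8)
step 6: fire α:  (p0=1, p1=5, p2=4, p3=0, p4=7, p5=8) → (p0=1, p1=6, p2=4, p3=0, p4=8, p5=9)
step 7: fire α:  (p0=1, p1=6, p2=4, p3=0, p4=8, p5=9) → (p0=1, p1=7, p2=4, p3=0, p4=9, p5=10)
step 8: fire α:  (p0=1, p1=7, p2=4, p3=0, p4=9, p5=10) → (p0=1, p1=8, p2=4, p3=0, p4=10, p5=11)

(p0=1, p1=8, p2=4, p3=0, p4=10, p5=11)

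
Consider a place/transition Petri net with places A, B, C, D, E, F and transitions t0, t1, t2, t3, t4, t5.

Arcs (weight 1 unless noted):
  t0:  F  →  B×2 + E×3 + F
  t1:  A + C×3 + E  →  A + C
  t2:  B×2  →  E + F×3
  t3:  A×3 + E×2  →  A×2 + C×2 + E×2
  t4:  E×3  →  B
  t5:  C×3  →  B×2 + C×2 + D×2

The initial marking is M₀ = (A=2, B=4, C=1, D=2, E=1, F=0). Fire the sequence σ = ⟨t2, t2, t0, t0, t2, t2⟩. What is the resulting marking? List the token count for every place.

step 1: fire t2:  (A=2, B=4, C=1, D=2, E=1, F=0) → (A=2, B=2, C=1, D=2, E=2, F=3)
step 2: fire t2:  (A=2, B=2, C=1, D=2, E=2, F=3) → (A=2, B=0, C=1, D=2, E=3, F=6)
step 3: fire t0:  (A=2, B=0, C=1, D=2, E=3, F=6) → (A=2, B=2, C=1, D=2, E=6, F=6)
step 4: fire t0:  (A=2, B=2, C=1, D=2, E=6, F=6) → (A=2, B=4, C=1, D=2, E=9, F=6)
step 5: fire t2:  (A=2, B=4, C=1, D=2, E=9, F=6) → (A=2, B=2, C=1, D=2, E=10, F=9)
step 6: fire t2:  (A=2, B=2, C=1, D=2, E=10, F=9) → (A=2, B=0, C=1, D=2, E=11, F=12)

(A=2, B=0, C=1, D=2, E=11, F=12)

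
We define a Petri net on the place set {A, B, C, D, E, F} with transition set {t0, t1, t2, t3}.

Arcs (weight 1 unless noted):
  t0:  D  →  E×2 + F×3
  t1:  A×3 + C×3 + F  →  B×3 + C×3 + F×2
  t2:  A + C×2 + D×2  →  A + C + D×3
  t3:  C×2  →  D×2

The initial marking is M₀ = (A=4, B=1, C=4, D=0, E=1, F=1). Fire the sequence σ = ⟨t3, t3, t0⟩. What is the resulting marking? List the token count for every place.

step 1: fire t3:  (A=4, B=1, C=4, D=0, E=1, F=1) → (A=4, B=1, C=2, D=2, E=1, F=1)
step 2: fire t3:  (A=4, B=1, C=2, D=2, E=1, F=1) → (A=4, B=1, C=0, D=4, E=1, F=1)
step 3: fire t0:  (A=4, B=1, C=0, D=4, E=1, F=1) → (A=4, B=1, C=0, D=3, E=3, F=4)

(A=4, B=1, C=0, D=3, E=3, F=4)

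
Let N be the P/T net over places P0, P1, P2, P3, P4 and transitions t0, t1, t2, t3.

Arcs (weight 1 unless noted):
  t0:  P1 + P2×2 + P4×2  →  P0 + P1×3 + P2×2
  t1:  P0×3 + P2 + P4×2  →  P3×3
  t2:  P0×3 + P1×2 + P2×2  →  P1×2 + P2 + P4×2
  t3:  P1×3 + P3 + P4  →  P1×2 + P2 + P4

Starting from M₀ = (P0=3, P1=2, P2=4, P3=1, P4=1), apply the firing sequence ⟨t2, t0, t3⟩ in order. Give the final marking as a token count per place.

step 1: fire t2:  (P0=3, P1=2, P2=4, P3=1, P4=1) → (P0=0, P1=2, P2=3, P3=1, P4=3)
step 2: fire t0:  (P0=0, P1=2, P2=3, P3=1, P4=3) → (P0=1, P1=4, P2=3, P3=1, P4=1)
step 3: fire t3:  (P0=1, P1=4, P2=3, P3=1, P4=1) → (P0=1, P1=3, P2=4, P3=0, P4=1)

(P0=1, P1=3, P2=4, P3=0, P4=1)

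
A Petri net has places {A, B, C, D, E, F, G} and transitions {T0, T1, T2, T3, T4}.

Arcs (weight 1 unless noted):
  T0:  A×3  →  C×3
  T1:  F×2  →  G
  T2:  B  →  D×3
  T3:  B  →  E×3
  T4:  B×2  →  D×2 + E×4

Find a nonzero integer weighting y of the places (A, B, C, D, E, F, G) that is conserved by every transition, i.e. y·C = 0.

Incidence matrix C (rows=places, cols=transitions):
       T0   T1   T2   T3   T4
    A  -3    0    0    0    0
    B   0    0   -1   -1   -2
    C   3    0    0    0    0
    D   0    0    3    0    2
    E   0    0    0    3    4
    F   0   -2    0    0    0
    G   0    1    0    0    0

Candidate y = [1, 0, 1, 0, 0, 0, 0]; check y·C column-wise:
  col T0: 1·-3 + 1·3 = 0
  col T1: 1·0 + 1·0 + 0·-2 + 0·1 = 0
  col T2: 1·0 + 0·-1 + 1·0 + 0·3 = 0
  col T3: 1·0 + 0·-1 + 1·0 + 0·3 = 0
  col T4: 1·0 + 0·-2 + 1·0 + 0·2 + 0·4 = 0

y = (A:1, B:0, C:1, D:0, E:0, F:0, G:0)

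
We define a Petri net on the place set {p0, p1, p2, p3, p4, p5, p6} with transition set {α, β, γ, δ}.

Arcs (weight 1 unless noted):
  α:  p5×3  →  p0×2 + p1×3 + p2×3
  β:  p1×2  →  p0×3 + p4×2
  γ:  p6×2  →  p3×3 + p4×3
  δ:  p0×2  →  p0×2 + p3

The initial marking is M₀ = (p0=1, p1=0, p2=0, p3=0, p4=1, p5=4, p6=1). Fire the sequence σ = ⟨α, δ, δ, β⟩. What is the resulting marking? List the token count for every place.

step 1: fire α:  (p0=1, p1=0, p2=0, p3=0, p4=1, p5=4, p6=1) → (p0=3, p1=3, p2=3, p3=0, p4=1, p5=1, p6=1)
step 2: fire δ:  (p0=3, p1=3, p2=3, p3=0, p4=1, p5=1, p6=1) → (p0=3, p1=3, p2=3, p3=1, p4=1, p5=1, p6=1)
step 3: fire δ:  (p0=3, p1=3, p2=3, p3=1, p4=1, p5=1, p6=1) → (p0=3, p1=3, p2=3, p3=2, p4=1, p5=1, p6=1)
step 4: fire β:  (p0=3, p1=3, p2=3, p3=2, p4=1, p5=1, p6=1) → (p0=6, p1=1, p2=3, p3=2, p4=3, p5=1, p6=1)

(p0=6, p1=1, p2=3, p3=2, p4=3, p5=1, p6=1)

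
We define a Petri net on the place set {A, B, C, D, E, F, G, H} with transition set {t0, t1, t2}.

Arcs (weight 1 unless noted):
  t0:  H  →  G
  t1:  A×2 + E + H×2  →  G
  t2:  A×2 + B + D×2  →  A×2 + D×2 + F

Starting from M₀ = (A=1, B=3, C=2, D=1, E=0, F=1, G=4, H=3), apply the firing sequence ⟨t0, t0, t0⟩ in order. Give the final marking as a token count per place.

step 1: fire t0:  (A=1, B=3, C=2, D=1, E=0, F=1, G=4, H=3) → (A=1, B=3, C=2, D=1, E=0, F=1, G=5, H=2)
step 2: fire t0:  (A=1, B=3, C=2, D=1, E=0, F=1, G=5, H=2) → (A=1, B=3, C=2, D=1, E=0, F=1, G=6, H=1)
step 3: fire t0:  (A=1, B=3, C=2, D=1, E=0, F=1, G=6, H=1) → (A=1, B=3, C=2, D=1, E=0, F=1, G=7, H=0)

(A=1, B=3, C=2, D=1, E=0, F=1, G=7, H=0)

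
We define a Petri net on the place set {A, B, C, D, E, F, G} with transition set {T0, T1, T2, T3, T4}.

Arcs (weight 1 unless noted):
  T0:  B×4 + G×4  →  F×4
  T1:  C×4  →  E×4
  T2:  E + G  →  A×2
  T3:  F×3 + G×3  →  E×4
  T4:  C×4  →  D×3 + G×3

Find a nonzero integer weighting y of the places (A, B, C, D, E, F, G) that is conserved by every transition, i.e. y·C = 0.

Incidence matrix C (rows=places, cols=transitions):
       T0   T1   T2   T3   T4
    A   0    0    2    0    0
    B  -4    0    0    0    0
    C   0   -4    0    0   -4
    D   0    0    0    0    3
    E   0    4   -1    4    0
    F   4    0    0   -3    0
    G  -4    0   -1   -3    3

Candidate y = [3, 8, 6, 8, 6, 8, 0]; check y·C column-wise:
  col T0: 3·0 + 8·-4 + 6·0 + 8·0 + 6·0 + 8·4 + 0·-4 = 0
  col T1: 3·0 + 8·0 + 6·-4 + 8·0 + 6·4 + 8·0 = 0
  col T2: 3·2 + 8·0 + 6·0 + 8·0 + 6·-1 + 8·0 + 0·-1 = 0
  col T3: 3·0 + 8·0 + 6·0 + 8·0 + 6·4 + 8·-3 + 0·-3 = 0
  col T4: 3·0 + 8·0 + 6·-4 + 8·3 + 6·0 + 8·0 + 0·3 = 0

y = (A:3, B:8, C:6, D:8, E:6, F:8, G:0)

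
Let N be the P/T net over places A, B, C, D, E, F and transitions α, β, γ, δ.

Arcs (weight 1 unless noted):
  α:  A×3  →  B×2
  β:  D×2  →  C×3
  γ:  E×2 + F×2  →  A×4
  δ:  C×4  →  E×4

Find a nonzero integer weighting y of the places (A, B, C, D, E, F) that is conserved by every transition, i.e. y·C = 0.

y = (A:2, B:3, C:4, D:6, E:4, F:0)

Incidence matrix C (rows=places, cols=transitions):
        α    β    γ    δ
    A  -3    0    4    0
    B   2    0    0    0
    C   0    3    0   -4
    D   0   -2    0    0
    E   0    0   -2    4
    F   0    0   -2    0

Candidate y = [2, 3, 4, 6, 4, 0]; check y·C column-wise:
  col α: 2·-3 + 3·2 + 4·0 + 6·0 + 4·0 = 0
  col β: 2·0 + 3·0 + 4·3 + 6·-2 + 4·0 = 0
  col γ: 2·4 + 3·0 + 4·0 + 6·0 + 4·-2 + 0·-2 = 0
  col δ: 2·0 + 3·0 + 4·-4 + 6·0 + 4·4 = 0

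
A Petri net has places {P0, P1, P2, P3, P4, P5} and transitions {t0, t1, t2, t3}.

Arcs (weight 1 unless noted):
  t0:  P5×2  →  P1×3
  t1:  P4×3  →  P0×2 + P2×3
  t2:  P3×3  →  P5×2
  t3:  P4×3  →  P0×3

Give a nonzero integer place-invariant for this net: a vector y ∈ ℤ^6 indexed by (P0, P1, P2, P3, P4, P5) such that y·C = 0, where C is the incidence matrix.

Incidence matrix C (rows=places, cols=transitions):
       t0   t1   t2   t3
   P0   0    2    0    3
   P1   3    0    0    0
   P2   0    3    0    0
   P3   0    0   -3    0
   P4   0   -3    0   -3
   P5  -2    0    2    0

Candidate y = [3, 0, 1, 0, 3, 0]; check y·C column-wise:
  col t0: 3·0 + 0·3 + 1·0 + 3·0 + 0·-2 = 0
  col t1: 3·2 + 1·3 + 3·-3 = 0
  col t2: 3·0 + 1·0 + 0·-3 + 3·0 + 0·2 = 0
  col t3: 3·3 + 1·0 + 3·-3 = 0

y = (P0:3, P1:0, P2:1, P3:0, P4:3, P5:0)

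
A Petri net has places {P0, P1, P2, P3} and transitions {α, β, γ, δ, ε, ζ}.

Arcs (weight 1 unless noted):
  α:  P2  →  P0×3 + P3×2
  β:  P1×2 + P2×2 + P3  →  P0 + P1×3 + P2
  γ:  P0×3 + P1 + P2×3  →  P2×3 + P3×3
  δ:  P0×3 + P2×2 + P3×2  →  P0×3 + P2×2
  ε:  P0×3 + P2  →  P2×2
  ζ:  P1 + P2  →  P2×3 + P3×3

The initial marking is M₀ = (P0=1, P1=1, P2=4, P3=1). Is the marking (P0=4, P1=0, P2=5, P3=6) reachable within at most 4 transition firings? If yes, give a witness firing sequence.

YES — reachable via ⟨α, ζ⟩ (2 firings)

step 1: fire α:  (P0=1, P1=1, P2=4, P3=1) → (P0=4, P1=1, P2=3, P3=3)
step 2: fire ζ:  (P0=4, P1=1, P2=3, P3=3) → (P0=4, P1=0, P2=5, P3=6)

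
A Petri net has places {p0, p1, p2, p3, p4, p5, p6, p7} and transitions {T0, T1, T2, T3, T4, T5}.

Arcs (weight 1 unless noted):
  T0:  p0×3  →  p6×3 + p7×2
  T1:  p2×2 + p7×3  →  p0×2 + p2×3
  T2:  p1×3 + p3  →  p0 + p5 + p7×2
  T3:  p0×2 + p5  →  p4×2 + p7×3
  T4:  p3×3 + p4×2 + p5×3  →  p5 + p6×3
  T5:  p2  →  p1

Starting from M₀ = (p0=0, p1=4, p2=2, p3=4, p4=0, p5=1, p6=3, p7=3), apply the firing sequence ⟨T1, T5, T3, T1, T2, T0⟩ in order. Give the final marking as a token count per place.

step 1: fire T1:  (p0=0, p1=4, p2=2, p3=4, p4=0, p5=1, p6=3, p7=3) → (p0=2, p1=4, p2=3, p3=4, p4=0, p5=1, p6=3, p7=0)
step 2: fire T5:  (p0=2, p1=4, p2=3, p3=4, p4=0, p5=1, p6=3, p7=0) → (p0=2, p1=5, p2=2, p3=4, p4=0, p5=1, p6=3, p7=0)
step 3: fire T3:  (p0=2, p1=5, p2=2, p3=4, p4=0, p5=1, p6=3, p7=0) → (p0=0, p1=5, p2=2, p3=4, p4=2, p5=0, p6=3, p7=3)
step 4: fire T1:  (p0=0, p1=5, p2=2, p3=4, p4=2, p5=0, p6=3, p7=3) → (p0=2, p1=5, p2=3, p3=4, p4=2, p5=0, p6=3, p7=0)
step 5: fire T2:  (p0=2, p1=5, p2=3, p3=4, p4=2, p5=0, p6=3, p7=0) → (p0=3, p1=2, p2=3, p3=3, p4=2, p5=1, p6=3, p7=2)
step 6: fire T0:  (p0=3, p1=2, p2=3, p3=3, p4=2, p5=1, p6=3, p7=2) → (p0=0, p1=2, p2=3, p3=3, p4=2, p5=1, p6=6, p7=4)

(p0=0, p1=2, p2=3, p3=3, p4=2, p5=1, p6=6, p7=4)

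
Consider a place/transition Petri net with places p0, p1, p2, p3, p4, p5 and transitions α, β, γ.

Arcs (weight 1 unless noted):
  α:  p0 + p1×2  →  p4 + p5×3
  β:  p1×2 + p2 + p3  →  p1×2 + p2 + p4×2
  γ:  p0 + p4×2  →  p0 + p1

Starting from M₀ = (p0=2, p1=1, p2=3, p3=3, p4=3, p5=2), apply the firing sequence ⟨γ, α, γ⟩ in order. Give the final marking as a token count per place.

step 1: fire γ:  (p0=2, p1=1, p2=3, p3=3, p4=3, p5=2) → (p0=2, p1=2, p2=3, p3=3, p4=1, p5=2)
step 2: fire α:  (p0=2, p1=2, p2=3, p3=3, p4=1, p5=2) → (p0=1, p1=0, p2=3, p3=3, p4=2, p5=5)
step 3: fire γ:  (p0=1, p1=0, p2=3, p3=3, p4=2, p5=5) → (p0=1, p1=1, p2=3, p3=3, p4=0, p5=5)

(p0=1, p1=1, p2=3, p3=3, p4=0, p5=5)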